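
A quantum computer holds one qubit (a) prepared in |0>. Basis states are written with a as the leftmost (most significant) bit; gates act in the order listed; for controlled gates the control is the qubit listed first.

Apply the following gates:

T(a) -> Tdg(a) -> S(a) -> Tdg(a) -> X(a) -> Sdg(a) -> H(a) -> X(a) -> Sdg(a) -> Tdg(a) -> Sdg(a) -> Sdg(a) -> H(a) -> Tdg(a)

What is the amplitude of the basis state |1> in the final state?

The amplitude on |1> is exp(I*pi/4)/2 + I/2.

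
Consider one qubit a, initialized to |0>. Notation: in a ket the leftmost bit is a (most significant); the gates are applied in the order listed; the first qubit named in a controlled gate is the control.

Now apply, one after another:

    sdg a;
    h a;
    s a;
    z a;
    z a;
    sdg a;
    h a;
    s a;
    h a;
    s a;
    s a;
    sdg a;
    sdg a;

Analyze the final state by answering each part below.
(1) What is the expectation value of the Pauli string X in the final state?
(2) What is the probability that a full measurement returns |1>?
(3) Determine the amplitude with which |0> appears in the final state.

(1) The expectation value of X is 1. Key observation: the block from step 1 through step 8 cancels to the identity and can be dropped.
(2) A full measurement returns |1> with probability 1/2.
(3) The amplitude on |0> is sqrt(2)/2.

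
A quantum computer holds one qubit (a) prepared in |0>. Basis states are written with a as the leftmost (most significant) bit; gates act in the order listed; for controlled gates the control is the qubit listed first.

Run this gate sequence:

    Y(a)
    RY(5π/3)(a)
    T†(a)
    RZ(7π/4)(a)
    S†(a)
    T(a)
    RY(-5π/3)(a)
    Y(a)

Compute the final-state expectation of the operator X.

The observable X averages to sqrt(3)*(sqrt(2) + 2)/8.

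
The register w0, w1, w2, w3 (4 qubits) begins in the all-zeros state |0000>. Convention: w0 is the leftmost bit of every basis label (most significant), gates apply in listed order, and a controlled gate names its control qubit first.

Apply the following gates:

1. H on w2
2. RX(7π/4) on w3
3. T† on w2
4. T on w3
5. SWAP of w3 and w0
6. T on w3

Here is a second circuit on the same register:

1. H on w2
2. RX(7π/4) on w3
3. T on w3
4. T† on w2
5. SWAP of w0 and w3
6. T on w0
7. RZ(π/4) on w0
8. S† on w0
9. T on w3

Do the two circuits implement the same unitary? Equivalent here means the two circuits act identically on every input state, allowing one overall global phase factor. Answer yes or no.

Yes, they are equivalent — the unitaries differ by at most a global phase.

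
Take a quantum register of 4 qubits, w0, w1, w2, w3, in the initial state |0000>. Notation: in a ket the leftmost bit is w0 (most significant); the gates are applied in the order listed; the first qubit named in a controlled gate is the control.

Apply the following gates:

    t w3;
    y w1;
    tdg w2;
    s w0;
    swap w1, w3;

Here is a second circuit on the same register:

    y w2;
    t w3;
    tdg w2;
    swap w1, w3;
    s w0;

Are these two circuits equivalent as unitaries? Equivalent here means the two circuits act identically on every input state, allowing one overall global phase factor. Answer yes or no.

No — the two circuits implement different unitaries, even allowing a global phase.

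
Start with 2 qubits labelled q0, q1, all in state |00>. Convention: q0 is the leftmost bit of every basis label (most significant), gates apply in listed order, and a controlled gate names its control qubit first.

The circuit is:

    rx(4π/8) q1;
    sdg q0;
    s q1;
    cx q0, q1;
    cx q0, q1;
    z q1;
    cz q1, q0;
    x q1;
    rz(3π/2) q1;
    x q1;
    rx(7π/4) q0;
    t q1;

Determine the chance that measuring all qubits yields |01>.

The probability of measuring |01> is sqrt(2)/8 + 1/4. Key observation: the block from step 4 through step 5 cancels to the identity and can be dropped.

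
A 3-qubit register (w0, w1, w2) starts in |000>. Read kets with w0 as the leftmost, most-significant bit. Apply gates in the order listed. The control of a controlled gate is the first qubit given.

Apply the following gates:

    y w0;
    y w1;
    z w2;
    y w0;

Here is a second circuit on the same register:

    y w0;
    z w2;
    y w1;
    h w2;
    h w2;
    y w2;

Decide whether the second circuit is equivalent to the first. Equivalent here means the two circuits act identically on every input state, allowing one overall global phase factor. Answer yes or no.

No, they are not equivalent — no single phase factor reconciles the two unitaries.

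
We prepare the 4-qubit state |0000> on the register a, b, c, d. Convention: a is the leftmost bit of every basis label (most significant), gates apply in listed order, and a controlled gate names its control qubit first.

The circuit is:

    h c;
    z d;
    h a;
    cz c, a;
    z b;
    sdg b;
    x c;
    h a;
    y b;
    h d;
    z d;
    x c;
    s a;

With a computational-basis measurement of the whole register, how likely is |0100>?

A full measurement returns |0100> with probability 1/4.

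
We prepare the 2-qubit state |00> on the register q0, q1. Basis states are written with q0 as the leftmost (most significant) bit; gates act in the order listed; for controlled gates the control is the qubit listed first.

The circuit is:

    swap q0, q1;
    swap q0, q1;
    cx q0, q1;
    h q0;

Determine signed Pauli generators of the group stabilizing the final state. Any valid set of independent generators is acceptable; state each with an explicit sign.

The stabilizer group can be generated by +XI, +IZ, among other valid generating sets.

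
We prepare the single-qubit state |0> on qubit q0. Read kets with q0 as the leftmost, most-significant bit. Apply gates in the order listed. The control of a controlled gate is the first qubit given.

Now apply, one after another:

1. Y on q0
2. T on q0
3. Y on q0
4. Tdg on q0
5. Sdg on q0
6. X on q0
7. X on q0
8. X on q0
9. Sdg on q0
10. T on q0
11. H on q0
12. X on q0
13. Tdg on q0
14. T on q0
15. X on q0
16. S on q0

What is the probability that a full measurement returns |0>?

Outcome |0> occurs with probability 1/2. Key observation: gates 12-15 undo each other exactly, leaving only the rest of the circuit to track.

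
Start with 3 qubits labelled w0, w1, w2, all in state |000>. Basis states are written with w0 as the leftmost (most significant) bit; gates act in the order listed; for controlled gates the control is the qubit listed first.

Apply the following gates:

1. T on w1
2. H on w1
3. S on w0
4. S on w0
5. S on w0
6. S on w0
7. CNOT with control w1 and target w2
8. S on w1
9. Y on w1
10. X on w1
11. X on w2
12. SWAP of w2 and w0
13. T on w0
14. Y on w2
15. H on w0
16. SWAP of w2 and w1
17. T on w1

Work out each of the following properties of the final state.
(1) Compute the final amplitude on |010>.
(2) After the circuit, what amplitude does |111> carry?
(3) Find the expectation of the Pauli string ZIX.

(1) The final state's coefficient on |010> equals -I/2. Key observation: steps 3-6 multiply out to the identity, so the circuit reduces to the remaining gates.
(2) The final state's coefficient on |111> equals exp(3*I*pi/4)/2.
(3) The expectation value of ZIX is -sqrt(2)/2.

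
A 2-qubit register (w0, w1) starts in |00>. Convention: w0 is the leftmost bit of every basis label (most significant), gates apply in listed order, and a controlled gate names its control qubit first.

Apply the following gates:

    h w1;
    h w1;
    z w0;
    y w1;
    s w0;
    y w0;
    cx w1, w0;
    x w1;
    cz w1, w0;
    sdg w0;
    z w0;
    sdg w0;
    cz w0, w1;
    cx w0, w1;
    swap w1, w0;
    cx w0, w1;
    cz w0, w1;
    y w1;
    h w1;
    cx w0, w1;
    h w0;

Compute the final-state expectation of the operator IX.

In the final state, IX has expectation -1.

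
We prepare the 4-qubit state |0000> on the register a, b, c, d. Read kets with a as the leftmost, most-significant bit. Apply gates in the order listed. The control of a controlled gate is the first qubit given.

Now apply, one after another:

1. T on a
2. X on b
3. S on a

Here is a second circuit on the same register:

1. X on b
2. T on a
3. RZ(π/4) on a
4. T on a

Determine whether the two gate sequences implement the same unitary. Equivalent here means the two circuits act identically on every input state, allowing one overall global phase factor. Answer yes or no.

Yes, they are equivalent — the unitaries differ by at most a global phase.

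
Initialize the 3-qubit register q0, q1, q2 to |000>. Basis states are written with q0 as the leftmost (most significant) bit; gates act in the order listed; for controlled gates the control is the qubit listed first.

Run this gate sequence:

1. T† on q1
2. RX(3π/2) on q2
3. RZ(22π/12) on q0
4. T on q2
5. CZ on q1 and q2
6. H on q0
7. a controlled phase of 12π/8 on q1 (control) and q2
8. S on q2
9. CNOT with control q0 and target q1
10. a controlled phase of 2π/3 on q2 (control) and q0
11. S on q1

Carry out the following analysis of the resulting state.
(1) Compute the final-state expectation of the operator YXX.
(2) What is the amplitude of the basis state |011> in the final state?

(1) The observable YXX averages to -sqrt(2)/8 + sqrt(6)/8.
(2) The amplitude on |011> is 0.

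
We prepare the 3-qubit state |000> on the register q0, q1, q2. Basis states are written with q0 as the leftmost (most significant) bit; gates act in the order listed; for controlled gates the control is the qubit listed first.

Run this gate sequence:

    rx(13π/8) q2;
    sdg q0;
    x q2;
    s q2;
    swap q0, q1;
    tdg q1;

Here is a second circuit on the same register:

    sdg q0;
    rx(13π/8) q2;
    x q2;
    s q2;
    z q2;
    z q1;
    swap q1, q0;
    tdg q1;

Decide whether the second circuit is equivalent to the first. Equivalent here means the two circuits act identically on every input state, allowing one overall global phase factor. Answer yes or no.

No, they are not equivalent — no single phase factor reconciles the two unitaries.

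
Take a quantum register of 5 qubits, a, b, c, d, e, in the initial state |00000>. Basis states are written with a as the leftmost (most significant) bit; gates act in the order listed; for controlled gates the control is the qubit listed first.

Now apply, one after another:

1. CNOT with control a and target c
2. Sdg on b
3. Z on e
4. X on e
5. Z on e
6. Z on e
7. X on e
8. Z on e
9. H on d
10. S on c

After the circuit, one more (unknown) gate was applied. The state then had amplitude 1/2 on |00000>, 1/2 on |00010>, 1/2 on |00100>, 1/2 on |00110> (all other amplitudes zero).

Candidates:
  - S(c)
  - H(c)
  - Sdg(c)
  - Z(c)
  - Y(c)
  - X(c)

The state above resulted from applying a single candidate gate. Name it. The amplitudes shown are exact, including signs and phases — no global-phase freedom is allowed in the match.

The applied gate was H(c). Key observation: gates 3-8 undo each other exactly, leaving only the rest of the circuit to track.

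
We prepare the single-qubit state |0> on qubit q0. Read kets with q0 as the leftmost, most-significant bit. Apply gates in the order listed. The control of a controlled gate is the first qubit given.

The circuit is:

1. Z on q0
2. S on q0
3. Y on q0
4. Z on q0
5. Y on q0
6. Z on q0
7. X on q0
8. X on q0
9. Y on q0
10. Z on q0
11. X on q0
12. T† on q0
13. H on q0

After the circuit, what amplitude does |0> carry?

The amplitude on |0> is sqrt(2)*I/2.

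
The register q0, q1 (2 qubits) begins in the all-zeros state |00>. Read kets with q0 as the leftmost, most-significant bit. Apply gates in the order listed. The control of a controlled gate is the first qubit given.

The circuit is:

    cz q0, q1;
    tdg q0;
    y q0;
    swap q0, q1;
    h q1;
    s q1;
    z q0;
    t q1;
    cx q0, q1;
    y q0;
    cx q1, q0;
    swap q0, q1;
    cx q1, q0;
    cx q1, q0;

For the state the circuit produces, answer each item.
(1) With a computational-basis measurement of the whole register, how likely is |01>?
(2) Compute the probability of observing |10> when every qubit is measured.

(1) The probability of measuring |01> is 1/2.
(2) A full measurement returns |10> with probability 1/2.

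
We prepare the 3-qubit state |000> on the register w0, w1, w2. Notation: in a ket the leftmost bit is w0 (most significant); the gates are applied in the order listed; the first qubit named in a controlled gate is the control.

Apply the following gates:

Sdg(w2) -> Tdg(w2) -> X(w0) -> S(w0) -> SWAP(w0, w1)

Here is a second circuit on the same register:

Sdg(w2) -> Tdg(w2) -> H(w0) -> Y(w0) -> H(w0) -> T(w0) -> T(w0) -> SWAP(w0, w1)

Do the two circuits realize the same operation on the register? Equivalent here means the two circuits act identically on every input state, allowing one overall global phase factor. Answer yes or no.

No — the two circuits implement different unitaries, even allowing a global phase.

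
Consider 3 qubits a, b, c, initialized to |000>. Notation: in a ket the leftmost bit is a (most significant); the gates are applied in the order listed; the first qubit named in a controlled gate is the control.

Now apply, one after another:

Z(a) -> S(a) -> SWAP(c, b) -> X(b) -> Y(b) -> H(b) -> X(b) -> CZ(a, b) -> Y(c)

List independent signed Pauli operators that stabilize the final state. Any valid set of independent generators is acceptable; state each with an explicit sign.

The final state is stabilized by the group generated by +IXI, +ZII, -IIZ; other independent generating sets are equally valid.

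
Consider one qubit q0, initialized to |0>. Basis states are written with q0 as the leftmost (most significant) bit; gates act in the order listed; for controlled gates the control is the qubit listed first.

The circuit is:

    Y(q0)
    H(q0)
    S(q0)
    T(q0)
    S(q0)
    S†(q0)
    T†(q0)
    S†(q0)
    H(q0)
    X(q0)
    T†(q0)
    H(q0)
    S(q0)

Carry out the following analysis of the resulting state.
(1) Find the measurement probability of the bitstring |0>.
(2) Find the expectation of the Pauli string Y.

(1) The probability of measuring |0> is 1/2. Key observation: gates 2-9 undo each other exactly, leaving only the rest of the circuit to track.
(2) In the final state, Y has expectation 1.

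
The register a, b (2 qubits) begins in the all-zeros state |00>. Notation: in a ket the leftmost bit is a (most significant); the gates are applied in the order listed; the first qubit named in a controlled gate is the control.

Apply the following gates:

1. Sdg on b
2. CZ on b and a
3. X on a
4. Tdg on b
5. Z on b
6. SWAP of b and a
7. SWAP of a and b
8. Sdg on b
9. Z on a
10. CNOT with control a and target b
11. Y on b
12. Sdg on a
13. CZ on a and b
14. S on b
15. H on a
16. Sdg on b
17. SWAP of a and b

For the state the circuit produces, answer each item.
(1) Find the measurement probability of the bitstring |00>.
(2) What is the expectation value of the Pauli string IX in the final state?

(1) A full measurement returns |00> with probability 1/2.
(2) In the final state, IX has expectation -1.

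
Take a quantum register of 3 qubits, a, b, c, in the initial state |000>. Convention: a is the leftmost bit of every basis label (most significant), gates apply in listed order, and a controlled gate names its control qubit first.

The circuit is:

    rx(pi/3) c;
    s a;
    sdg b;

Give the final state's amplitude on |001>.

|001> carries amplitude -I/2 in the final state.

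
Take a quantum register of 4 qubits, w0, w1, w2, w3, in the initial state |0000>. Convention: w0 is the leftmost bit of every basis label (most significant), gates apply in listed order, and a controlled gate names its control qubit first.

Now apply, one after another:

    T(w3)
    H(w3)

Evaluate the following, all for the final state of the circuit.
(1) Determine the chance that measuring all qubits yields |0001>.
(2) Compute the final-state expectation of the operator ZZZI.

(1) A full measurement returns |0001> with probability 1/2.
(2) The observable ZZZI averages to 1.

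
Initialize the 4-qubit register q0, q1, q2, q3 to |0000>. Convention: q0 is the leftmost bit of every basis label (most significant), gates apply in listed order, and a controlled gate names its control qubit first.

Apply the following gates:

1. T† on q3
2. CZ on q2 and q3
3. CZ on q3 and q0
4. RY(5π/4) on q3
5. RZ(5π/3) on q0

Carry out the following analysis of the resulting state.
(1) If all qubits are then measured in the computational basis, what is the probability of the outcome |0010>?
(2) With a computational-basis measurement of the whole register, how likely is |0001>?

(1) A full measurement returns |0010> with probability 0.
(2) A full measurement returns |0001> with probability sqrt(2)/4 + 1/2.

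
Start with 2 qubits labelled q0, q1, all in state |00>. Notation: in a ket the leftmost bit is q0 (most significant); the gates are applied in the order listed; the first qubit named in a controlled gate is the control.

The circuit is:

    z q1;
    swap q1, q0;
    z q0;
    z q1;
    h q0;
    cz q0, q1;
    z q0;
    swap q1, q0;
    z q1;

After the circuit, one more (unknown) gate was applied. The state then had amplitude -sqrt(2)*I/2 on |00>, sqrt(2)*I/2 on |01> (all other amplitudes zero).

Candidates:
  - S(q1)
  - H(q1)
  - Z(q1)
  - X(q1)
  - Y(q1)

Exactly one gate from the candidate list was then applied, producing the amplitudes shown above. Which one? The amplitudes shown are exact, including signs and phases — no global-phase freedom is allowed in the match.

The unique candidate consistent with the amplitudes is Y(q1).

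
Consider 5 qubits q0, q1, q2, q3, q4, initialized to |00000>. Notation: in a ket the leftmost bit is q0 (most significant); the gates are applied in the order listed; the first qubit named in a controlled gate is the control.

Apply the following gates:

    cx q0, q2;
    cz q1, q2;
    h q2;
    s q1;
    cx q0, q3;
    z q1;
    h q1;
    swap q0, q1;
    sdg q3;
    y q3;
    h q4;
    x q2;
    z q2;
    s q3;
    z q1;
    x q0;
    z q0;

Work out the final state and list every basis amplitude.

After the circuit, the state carries amplitude -sqrt(2)/4 on |00010>, -sqrt(2)/4 on |00011>, sqrt(2)/4 on |00110>, sqrt(2)/4 on |00111>, sqrt(2)/4 on |10010>, sqrt(2)/4 on |10011>, -sqrt(2)/4 on |10110>, -sqrt(2)/4 on |10111>, and 0 on every other basis state.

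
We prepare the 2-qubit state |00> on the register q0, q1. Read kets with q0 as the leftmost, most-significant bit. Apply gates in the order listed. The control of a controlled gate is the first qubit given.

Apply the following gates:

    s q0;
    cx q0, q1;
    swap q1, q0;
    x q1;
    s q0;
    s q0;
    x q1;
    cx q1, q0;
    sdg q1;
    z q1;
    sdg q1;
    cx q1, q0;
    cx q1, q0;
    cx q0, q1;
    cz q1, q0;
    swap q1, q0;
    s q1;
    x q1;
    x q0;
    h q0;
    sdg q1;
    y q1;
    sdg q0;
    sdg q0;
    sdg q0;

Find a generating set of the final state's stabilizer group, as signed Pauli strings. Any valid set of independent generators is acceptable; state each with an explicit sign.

The final state is stabilized by the group generated by -YI, +IZ; other independent generating sets are equally valid.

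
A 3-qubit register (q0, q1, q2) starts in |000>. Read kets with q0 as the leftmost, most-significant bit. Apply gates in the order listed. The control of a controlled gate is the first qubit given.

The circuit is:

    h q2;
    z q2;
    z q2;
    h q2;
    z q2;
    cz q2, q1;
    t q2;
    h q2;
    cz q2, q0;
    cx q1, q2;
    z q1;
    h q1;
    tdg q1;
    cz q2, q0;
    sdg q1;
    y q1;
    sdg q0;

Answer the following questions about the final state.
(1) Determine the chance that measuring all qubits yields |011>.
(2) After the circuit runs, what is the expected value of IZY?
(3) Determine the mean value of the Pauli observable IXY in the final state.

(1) Outcome |011> occurs with probability 1/4. Key observation: steps 1-4 multiply out to the identity, so the circuit reduces to the remaining gates.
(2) The observable IZY averages to 0.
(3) The observable IXY averages to 0.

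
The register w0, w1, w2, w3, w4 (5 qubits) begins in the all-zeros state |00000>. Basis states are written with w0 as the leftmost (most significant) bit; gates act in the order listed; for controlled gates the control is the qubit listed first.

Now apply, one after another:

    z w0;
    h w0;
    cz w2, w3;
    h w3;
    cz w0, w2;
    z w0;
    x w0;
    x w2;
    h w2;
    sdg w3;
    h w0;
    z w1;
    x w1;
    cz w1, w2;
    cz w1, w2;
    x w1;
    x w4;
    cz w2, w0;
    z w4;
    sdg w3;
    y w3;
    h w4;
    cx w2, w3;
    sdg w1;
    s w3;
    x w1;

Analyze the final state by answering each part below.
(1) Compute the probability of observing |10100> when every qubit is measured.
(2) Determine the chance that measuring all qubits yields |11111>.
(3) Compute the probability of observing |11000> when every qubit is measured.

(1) Outcome |10100> occurs with probability 0. Key observation: gates 13-16 undo each other exactly, leaving only the rest of the circuit to track.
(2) The probability of measuring |11111> is 1/8.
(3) The probability of measuring |11000> is 1/8.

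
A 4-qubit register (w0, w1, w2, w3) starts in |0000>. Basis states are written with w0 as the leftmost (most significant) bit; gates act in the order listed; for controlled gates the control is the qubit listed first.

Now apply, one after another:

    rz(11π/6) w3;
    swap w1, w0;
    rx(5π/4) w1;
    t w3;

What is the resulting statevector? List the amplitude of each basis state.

The resulting statevector has amplitude sqrt(2 - sqrt(2))*exp(I*pi/12)/2 on |0000>, sqrt(sqrt(2) + 2)*exp(7*I*pi/12)/2 on |0100>, and 0 on every other basis state.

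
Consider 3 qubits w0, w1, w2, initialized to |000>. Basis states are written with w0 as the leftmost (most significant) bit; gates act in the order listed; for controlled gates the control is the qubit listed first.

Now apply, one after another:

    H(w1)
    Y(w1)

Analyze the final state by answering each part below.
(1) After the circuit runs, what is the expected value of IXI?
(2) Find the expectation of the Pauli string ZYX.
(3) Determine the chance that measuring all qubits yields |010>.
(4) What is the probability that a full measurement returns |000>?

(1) The observable IXI averages to -1.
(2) In the final state, ZYX has expectation 0.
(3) Outcome |010> occurs with probability 1/2.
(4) The probability of measuring |000> is 1/2.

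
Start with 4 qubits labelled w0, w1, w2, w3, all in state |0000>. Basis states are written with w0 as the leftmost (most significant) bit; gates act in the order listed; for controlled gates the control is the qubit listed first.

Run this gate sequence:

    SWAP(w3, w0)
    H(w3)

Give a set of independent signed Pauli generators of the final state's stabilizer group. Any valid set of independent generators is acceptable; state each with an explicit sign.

The final state is stabilized by the group generated by +IIIX, +ZIII, +IZII, +IIZI; other independent generating sets are equally valid.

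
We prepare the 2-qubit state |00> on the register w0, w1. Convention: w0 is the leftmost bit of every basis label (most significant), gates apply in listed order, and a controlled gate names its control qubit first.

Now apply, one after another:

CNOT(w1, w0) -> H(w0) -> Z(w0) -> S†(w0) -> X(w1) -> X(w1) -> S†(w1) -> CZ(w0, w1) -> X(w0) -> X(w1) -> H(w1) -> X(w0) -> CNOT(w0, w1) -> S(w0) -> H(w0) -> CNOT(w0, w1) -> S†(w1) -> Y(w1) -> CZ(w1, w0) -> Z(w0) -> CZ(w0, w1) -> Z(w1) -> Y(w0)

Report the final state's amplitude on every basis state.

After the circuit, the state carries amplitude 0 on |00>, 0 on |01>, sqrt(2)*I/2 on |10>, sqrt(2)/2 on |11>.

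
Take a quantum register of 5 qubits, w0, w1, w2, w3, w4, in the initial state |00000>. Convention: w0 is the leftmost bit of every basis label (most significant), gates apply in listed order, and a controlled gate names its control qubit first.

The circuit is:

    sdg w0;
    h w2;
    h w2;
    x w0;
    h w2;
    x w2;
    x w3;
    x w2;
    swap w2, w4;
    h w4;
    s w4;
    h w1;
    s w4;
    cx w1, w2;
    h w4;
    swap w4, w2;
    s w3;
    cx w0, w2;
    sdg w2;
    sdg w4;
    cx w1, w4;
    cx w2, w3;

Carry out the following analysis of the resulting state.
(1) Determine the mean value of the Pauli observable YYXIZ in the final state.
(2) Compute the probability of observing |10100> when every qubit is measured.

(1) In the final state, YYXIZ has expectation 0. Key observation: steps 2-3 multiply out to the identity, so the circuit reduces to the remaining gates.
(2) A full measurement returns |10100> with probability 1/4.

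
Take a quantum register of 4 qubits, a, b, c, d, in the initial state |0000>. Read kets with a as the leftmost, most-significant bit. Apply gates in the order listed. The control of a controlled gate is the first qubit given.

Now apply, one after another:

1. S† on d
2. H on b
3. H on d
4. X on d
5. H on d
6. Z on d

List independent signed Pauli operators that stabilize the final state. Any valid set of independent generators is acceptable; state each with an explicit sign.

One valid set of independent stabilizer generators is +IXII, +ZIII, +IIZI, +IIIZ (any independent generating set of the same group is equally correct). Key observation: steps 3-6 multiply out to the identity, so the circuit reduces to the remaining gates.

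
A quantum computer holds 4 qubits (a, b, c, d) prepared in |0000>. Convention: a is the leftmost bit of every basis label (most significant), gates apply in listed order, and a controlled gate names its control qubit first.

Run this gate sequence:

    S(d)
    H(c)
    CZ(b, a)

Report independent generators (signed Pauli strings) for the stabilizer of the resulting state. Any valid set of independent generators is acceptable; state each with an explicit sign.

One valid set of independent stabilizer generators is +IIXI, +ZIII, +IZII, +IIIZ (any independent generating set of the same group is equally correct).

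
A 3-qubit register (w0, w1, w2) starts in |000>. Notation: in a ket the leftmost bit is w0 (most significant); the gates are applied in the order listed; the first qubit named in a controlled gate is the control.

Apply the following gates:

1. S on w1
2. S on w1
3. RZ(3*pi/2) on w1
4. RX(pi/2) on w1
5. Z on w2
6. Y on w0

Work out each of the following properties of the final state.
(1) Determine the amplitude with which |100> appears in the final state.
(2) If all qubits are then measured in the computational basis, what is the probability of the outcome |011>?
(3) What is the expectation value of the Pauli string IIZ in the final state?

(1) The final state's coefficient on |100> equals -sqrt(2)*exp(3*I*pi/4)/2.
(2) The probability of measuring |011> is 0.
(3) In the final state, IIZ has expectation 1.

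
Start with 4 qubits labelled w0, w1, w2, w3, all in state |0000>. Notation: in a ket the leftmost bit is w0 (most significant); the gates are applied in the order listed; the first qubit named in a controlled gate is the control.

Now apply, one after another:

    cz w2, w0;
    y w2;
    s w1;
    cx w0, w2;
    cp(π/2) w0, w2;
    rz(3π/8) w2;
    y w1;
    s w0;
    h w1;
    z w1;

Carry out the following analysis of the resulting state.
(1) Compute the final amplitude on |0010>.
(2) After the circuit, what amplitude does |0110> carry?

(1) The amplitude on |0010> is -sqrt(2)*exp(3*I*pi/16)/2.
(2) The final state's coefficient on |0110> equals -sqrt(2)*exp(3*I*pi/16)/2.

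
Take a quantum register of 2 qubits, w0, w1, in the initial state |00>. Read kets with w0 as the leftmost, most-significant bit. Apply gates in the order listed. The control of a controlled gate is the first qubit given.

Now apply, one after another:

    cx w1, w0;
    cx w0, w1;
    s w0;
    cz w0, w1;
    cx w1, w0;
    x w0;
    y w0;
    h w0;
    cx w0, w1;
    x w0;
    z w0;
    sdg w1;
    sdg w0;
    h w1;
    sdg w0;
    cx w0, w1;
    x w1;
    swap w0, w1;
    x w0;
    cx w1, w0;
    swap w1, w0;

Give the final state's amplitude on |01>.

The final state's coefficient on |01> equals 1/2.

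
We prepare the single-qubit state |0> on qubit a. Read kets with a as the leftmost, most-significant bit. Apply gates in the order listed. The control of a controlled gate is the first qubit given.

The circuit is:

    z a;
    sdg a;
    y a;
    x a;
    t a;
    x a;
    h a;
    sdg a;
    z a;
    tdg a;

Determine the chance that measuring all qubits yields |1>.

The probability of measuring |1> is 1/2.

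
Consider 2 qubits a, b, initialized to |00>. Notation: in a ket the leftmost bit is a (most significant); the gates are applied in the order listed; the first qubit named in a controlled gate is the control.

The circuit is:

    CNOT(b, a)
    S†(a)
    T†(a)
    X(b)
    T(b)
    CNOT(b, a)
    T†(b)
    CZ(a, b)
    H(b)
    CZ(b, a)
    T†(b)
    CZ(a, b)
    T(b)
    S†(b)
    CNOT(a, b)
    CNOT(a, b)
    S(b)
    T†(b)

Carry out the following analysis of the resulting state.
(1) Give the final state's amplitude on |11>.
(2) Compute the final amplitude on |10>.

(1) The final state's coefficient on |11> equals -sqrt(2)*exp(3*I*pi/4)/2. Key observation: gates 13-18 undo each other exactly, leaving only the rest of the circuit to track.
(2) The final state's coefficient on |10> equals -sqrt(2)/2.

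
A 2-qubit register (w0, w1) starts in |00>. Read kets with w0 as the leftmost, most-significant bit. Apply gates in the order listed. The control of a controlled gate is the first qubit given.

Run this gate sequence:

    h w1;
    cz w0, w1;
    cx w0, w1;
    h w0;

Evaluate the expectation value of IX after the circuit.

The observable IX averages to 1.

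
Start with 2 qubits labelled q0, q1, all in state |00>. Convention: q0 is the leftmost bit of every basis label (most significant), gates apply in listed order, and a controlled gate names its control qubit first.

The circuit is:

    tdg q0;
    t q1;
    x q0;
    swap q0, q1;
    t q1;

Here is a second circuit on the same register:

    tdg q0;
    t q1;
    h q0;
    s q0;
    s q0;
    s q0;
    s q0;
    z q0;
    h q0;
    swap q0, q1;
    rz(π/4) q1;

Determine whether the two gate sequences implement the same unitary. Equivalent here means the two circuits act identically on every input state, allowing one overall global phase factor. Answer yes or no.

Yes — the two circuits implement the same unitary up to a global phase.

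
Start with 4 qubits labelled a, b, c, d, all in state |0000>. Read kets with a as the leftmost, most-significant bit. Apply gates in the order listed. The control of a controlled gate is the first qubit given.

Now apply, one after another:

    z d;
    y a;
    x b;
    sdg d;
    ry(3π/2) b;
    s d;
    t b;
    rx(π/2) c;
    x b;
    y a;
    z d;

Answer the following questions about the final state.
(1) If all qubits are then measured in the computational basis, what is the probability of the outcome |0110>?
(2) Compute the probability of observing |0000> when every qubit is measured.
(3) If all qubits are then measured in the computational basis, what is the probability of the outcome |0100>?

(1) A full measurement returns |0110> with probability 1/4.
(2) The probability of measuring |0000> is 1/4.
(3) The probability of measuring |0100> is 1/4.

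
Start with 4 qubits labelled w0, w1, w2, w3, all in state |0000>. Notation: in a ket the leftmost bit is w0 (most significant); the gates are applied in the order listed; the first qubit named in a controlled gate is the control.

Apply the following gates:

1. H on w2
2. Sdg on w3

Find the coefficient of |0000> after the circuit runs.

The final state's coefficient on |0000> equals sqrt(2)/2.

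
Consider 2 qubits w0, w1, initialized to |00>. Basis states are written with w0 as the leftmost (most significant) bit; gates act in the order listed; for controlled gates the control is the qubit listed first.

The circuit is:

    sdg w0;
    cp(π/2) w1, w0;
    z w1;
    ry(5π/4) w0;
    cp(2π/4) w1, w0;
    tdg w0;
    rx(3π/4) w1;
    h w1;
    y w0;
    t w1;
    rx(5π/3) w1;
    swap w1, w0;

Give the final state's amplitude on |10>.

The amplitude on |10> is -sqrt(6)/8 + sqrt(2)*exp(I*pi/4)/8 + sqrt(2)*I/8 + sqrt(3)*(-1 + I)/8.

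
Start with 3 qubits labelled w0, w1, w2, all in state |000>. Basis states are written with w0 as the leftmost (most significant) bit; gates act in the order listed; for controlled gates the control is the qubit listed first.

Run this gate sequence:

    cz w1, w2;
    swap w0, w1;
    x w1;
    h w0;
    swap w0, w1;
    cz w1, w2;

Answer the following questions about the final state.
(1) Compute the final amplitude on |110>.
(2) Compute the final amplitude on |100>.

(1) The amplitude on |110> is sqrt(2)/2.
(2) The final state's coefficient on |100> equals sqrt(2)/2.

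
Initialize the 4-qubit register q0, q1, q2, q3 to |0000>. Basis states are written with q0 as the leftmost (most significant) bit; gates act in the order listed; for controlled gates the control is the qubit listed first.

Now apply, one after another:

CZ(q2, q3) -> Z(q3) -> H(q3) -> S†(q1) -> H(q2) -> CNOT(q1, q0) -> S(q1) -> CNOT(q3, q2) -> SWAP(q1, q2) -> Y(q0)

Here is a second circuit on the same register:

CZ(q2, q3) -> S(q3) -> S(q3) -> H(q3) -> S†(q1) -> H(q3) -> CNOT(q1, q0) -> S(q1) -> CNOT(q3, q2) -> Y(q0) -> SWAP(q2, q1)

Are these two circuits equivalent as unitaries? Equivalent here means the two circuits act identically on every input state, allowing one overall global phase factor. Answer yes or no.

No, they are not equivalent — no single phase factor reconciles the two unitaries.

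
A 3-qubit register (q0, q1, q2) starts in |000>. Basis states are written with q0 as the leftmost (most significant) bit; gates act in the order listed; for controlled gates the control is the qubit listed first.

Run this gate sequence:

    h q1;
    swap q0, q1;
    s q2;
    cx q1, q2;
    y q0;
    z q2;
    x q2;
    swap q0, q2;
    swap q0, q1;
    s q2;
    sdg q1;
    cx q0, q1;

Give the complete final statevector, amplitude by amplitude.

After the circuit, the state carries amplitude -sqrt(2)/2 on |010>, sqrt(2)*I/2 on |011>, and 0 on every other basis state.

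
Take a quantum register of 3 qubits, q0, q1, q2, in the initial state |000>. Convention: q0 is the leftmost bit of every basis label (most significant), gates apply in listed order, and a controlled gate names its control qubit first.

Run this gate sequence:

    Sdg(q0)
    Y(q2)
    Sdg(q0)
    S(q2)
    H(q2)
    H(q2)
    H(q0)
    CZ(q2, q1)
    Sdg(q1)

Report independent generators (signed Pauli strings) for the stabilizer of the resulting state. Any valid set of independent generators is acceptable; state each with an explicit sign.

One valid set of independent stabilizer generators is +XII, +IZI, -IIZ (any independent generating set of the same group is equally correct).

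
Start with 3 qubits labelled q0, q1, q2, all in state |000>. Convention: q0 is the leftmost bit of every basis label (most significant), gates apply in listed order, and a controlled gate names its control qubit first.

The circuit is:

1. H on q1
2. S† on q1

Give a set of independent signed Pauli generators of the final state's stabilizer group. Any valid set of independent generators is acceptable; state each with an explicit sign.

The stabilizer group can be generated by -IYI, +ZII, +IIZ, among other valid generating sets.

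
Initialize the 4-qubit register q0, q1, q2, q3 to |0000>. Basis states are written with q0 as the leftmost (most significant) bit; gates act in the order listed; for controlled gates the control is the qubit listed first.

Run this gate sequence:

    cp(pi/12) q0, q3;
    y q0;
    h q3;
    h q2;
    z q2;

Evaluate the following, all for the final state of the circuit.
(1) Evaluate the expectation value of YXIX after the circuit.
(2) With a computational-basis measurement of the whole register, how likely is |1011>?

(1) In the final state, YXIX has expectation 0.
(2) A full measurement returns |1011> with probability 1/4.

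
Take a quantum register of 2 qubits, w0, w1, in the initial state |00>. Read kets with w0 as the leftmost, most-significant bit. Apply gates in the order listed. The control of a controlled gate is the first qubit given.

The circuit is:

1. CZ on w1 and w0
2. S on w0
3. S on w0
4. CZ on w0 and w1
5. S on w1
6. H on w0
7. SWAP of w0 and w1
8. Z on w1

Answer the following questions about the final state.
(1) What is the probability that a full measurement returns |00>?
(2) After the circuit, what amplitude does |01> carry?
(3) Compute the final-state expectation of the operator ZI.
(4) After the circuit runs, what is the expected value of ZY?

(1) A full measurement returns |00> with probability 1/2.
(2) The final state's coefficient on |01> equals -sqrt(2)/2.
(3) The observable ZI averages to 1.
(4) The observable ZY averages to 0.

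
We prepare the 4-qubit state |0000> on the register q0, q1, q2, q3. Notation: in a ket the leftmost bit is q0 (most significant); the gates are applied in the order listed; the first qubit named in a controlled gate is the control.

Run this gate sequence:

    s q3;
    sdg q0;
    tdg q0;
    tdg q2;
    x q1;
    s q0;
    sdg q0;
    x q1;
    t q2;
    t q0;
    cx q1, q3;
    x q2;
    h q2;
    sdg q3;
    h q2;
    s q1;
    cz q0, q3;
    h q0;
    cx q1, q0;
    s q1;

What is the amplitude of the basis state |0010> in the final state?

The amplitude on |0010> is sqrt(2)/2.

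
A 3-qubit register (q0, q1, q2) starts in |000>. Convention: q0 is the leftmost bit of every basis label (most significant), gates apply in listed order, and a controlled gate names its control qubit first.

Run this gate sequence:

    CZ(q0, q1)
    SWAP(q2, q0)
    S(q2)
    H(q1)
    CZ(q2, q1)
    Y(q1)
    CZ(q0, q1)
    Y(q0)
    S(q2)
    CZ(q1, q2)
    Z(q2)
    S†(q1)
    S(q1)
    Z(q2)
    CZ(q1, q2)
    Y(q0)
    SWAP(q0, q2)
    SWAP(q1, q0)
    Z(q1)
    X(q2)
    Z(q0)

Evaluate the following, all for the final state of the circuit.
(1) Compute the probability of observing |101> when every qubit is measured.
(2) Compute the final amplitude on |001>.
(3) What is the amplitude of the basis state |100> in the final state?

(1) A full measurement returns |101> with probability 1/2. Key observation: steps 10-15 multiply out to the identity, so the circuit reduces to the remaining gates.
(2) The final state's coefficient on |001> equals -sqrt(2)*I/2.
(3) The final state's coefficient on |100> equals 0.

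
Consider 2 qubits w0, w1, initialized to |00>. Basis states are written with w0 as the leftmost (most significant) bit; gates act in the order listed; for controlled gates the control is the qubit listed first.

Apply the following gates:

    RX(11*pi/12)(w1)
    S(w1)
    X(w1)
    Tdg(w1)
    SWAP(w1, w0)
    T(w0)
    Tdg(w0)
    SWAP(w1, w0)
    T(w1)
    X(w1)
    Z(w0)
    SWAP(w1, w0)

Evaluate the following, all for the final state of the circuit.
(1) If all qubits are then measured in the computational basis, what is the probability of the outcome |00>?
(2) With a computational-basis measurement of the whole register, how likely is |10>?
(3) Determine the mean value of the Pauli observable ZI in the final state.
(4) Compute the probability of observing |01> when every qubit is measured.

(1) The probability of measuring |00> is -sqrt(6)/8 - sqrt(2)/8 + 1/2. Key observation: gates 3-10 undo each other exactly, leaving only the rest of the circuit to track.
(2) Outcome |10> occurs with probability sqrt(2)/8 + sqrt(6)/8 + 1/2.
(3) In the final state, ZI has expectation -sqrt(6)/4 - sqrt(2)/4.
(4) Outcome |01> occurs with probability 0.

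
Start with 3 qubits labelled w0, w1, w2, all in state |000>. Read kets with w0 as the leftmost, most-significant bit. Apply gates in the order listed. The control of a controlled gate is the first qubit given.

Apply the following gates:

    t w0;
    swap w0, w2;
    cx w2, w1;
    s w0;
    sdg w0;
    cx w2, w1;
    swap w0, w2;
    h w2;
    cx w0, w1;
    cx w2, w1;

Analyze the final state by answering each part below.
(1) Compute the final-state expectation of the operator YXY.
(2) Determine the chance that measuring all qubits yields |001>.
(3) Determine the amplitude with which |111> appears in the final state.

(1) In the final state, YXY has expectation 0.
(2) A full measurement returns |001> with probability 0.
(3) The final state's coefficient on |111> equals 0.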